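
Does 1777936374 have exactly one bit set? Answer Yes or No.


0b1101001111110010010011111110110. Multiple bits set => No

No


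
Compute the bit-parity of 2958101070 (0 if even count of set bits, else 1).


0b10110000010100010000101001001110 has 12 ones => parity 0

0


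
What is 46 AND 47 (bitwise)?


0b101110 & 0b101111 = 0b101110 = 46

46


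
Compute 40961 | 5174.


0b1010000000000001 | 0b1010000110110 = 0b1011010000110111 = 46135

46135


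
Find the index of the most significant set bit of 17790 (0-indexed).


0b100010101111110. Highest set bit at position 14

14


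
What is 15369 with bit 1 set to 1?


15369 | (1 << 1) = 15369 | 2 = 15371

15371


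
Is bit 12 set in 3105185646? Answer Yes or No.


0b10111001000101010101111101101110, bit 12 = 1. Yes

Yes


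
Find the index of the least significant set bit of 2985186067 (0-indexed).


0b10110001111011100101001100010011. Lowest set bit at position 0

0


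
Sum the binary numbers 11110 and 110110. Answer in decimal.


11110 + 110110 = 1010100 = 84

84


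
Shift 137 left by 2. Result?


0b10001001 << 2 = 0b1000100100 = 548

548


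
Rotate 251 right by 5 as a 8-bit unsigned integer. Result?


Rotate 0b11111011 right by 5 (8-bit) = 0b11011111 = 223

223


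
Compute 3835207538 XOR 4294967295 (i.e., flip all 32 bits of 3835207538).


3835207538 ^ 4294967295 = 459759757

459759757


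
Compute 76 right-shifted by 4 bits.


0b1001100 >> 4 = 0b100 = 4

4


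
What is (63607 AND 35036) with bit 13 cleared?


Step 1: 63607 & 35036 = 34900
Step 2: 34900 & ~(1 << 13) = 34900

34900


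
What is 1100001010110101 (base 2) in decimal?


1100001010110101 in decimal = 49845

49845


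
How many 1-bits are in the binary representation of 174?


0b10101110 has 5 set bits

5


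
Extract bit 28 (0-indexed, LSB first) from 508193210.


0b11110010010100110100110111010, position 28 = 1

1


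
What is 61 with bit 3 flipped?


61 ^ (1 << 3) = 61 ^ 8 = 53

53


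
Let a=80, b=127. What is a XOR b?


80 ^ 127 = 47

47


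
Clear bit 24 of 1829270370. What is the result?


1829270370 & ~(1 << 24) = 1812493154

1812493154


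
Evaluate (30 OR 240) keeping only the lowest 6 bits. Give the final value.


Step 1: 30 | 240 = 254
Step 2: 254 & 63 = 62

62


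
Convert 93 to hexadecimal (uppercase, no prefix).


93 = 5D hex

5D


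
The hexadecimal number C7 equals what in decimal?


C7 hex = 199 decimal

199


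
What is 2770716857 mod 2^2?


2770716857 & 3 = 1

1


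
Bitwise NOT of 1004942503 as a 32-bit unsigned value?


~0b111011111001100011010010100111 = 0b11000100000110011100101101011000 = 3290024792 (32-bit unsigned)

3290024792


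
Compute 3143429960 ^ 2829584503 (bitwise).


0b10111011010111001110111101001000 ^ 0b10101000101010000000100001110111 = 0b10011111101001110011100111111 = 334817087

334817087


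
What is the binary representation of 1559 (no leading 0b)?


1559 = 11000010111 in binary

11000010111


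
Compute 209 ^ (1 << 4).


209 ^ (1 << 4) = 209 ^ 16 = 193

193


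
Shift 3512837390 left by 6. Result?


0b11010001011000011010010100001110 << 6 = 0b11010001011000011010010100001110000000 = 224821592960

224821592960


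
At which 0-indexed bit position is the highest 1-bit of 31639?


0b111101110010111. Highest set bit at position 14

14


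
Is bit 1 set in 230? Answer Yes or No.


0b11100110, bit 1 = 1. Yes

Yes


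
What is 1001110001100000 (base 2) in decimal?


1001110001100000 in decimal = 40032

40032


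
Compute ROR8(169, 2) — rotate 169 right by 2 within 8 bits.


Rotate 0b10101001 right by 2 (8-bit) = 0b1101010 = 106

106


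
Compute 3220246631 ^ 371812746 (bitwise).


0b10111111111100010001000001100111 ^ 0b10110001010010110100110001010 = 0b10101001110110000111100111101101 = 2849536493

2849536493


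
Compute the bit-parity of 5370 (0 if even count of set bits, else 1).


0b1010011111010 has 8 ones => parity 0

0


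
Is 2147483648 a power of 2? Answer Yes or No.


0b10000000000000000000000000000000. Only one bit set => Yes

Yes


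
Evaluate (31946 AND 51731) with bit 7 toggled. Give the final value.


Step 1: 31946 & 51731 = 18434
Step 2: 18434 ^ (1 << 7) = 18434 ^ 128 = 18562

18562


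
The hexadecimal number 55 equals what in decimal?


55 hex = 85 decimal

85


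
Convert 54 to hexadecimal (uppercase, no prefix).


54 = 36 hex

36


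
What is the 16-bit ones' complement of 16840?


16840 ^ 65535 = 48695

48695


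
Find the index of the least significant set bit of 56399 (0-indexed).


0b1101110001001111. Lowest set bit at position 0

0


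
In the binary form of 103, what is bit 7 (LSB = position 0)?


0b1100111, position 7 = 0

0


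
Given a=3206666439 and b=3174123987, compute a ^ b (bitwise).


3206666439 ^ 3174123987 = 34640148

34640148


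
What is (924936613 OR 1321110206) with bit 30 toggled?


Step 1: 924936613 | 1321110206 = 2143284159
Step 2: 2143284159 ^ (1 << 30) = 2143284159 ^ 1073741824 = 1069542335

1069542335


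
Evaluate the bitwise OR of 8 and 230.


0b1000 | 0b11100110 = 0b11101110 = 238

238


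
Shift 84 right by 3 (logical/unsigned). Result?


0b1010100 >> 3 = 0b1010 = 10

10


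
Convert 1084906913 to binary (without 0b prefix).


1084906913 = 1000000101010100101110110100001 in binary

1000000101010100101110110100001


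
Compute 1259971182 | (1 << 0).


1259971182 | (1 << 0) = 1259971182 | 1 = 1259971183

1259971183


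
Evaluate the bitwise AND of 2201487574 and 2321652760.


0b10000011001110000000100011010110 & 0b10001010011000011001110000011000 = 0b10000010001000000000100000010000 = 2183137296

2183137296


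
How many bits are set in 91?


0b1011011 has 5 set bits

5


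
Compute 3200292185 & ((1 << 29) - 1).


3200292185 & 536870911 = 515937625

515937625


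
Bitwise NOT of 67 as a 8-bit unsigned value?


~0b1000011 = 0b10111100 = 188 (8-bit unsigned)

188


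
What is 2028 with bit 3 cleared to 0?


2028 & ~(1 << 3) = 2020

2020


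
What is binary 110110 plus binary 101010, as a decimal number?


110110 + 101010 = 1100000 = 96

96


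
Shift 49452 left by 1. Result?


0b1100000100101100 << 1 = 0b11000001001011000 = 98904

98904


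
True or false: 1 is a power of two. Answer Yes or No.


0b1. Only one bit set => Yes

Yes


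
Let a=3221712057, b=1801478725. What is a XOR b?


3221712057 ^ 1801478725 = 2875657980

2875657980


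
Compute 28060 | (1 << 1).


28060 | (1 << 1) = 28060 | 2 = 28062

28062


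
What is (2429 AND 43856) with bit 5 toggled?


Step 1: 2429 & 43856 = 2384
Step 2: 2384 ^ (1 << 5) = 2384 ^ 32 = 2416

2416


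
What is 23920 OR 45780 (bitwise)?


0b101110101110000 | 0b1011001011010100 = 0b1111111111110100 = 65524

65524


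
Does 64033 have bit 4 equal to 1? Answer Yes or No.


0b1111101000100001, bit 4 = 0. No

No


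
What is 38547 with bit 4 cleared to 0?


38547 & ~(1 << 4) = 38531

38531


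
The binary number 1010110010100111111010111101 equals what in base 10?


1010110010100111111010111101 in decimal = 181042877

181042877


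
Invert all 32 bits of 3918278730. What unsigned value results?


3918278730 ^ 4294967295 = 376688565

376688565


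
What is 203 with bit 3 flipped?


203 ^ (1 << 3) = 203 ^ 8 = 195

195


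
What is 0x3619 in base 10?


3619 hex = 13849 decimal

13849


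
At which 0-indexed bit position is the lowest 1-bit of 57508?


0b1110000010100100. Lowest set bit at position 2

2


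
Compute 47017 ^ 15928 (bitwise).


0b1011011110101001 ^ 0b11111000111000 = 0b1000100110010001 = 35217

35217


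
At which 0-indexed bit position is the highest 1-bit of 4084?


0b111111110100. Highest set bit at position 11

11


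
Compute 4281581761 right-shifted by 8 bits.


0b11111111001100111100000011000001 >> 8 = 0b111111110011001111000000 = 16724928

16724928


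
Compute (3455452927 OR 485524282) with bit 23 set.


Step 1: 3455452927 | 485524282 = 3723921407
Step 2: 3723921407 | (1 << 23) = 3723921407 | 8388608 = 3723921407

3723921407


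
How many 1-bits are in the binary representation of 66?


0b1000010 has 2 set bits

2


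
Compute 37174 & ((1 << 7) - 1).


37174 & 127 = 54

54


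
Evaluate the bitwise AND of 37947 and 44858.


0b1001010000111011 & 0b1010111100111010 = 0b1000010000111010 = 33850

33850


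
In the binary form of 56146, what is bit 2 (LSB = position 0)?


0b1101101101010010, position 2 = 0

0


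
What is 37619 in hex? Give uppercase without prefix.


37619 = 92F3 hex

92F3


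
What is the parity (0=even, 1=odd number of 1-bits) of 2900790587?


0b10101100111001101000110100111011 has 18 ones => parity 0

0


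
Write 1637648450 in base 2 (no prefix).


1637648450 = 1100001100111001000100001000010 in binary

1100001100111001000100001000010


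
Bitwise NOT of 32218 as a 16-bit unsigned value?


~0b111110111011010 = 0b1000001000100101 = 33317 (16-bit unsigned)

33317


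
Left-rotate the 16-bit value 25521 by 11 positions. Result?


Rotate 0b110001110110001 left by 11 (16-bit) = 0b1000101100011101 = 35613

35613


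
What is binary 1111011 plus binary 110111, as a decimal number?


1111011 + 110111 = 10110010 = 178

178


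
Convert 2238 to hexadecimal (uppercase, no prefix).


2238 = 8BE hex

8BE


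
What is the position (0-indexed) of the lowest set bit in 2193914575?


0b10000010110001000111101011001111. Lowest set bit at position 0

0


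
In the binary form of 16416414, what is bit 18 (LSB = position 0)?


0b111110100111111010011110, position 18 = 0

0


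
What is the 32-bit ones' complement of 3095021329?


3095021329 ^ 4294967295 = 1199945966

1199945966


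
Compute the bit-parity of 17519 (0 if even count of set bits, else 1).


0b100010001101111 has 8 ones => parity 0

0


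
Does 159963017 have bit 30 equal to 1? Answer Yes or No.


0b1001100010001101011110001001, bit 30 = 0. No

No


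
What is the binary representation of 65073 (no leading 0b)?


65073 = 1111111000110001 in binary

1111111000110001


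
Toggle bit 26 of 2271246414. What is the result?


2271246414 ^ (1 << 26) = 2271246414 ^ 67108864 = 2204137550

2204137550


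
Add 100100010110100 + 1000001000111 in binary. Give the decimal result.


100100010110100 + 1000001000111 = 101100011111011 = 22779

22779


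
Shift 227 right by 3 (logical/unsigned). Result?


0b11100011 >> 3 = 0b11100 = 28

28


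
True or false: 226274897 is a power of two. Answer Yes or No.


0b1101011111001010111001010001. Multiple bits set => No

No


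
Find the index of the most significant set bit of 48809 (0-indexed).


0b1011111010101001. Highest set bit at position 15

15


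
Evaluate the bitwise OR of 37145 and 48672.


0b1001000100011001 | 0b1011111000100000 = 0b1011111100111001 = 48953

48953


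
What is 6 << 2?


0b110 << 2 = 0b11000 = 24

24


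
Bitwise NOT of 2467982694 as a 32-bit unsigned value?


~0b10010011000110100110110101100110 = 0b1101100111001011001001010011001 = 1826984601 (32-bit unsigned)

1826984601


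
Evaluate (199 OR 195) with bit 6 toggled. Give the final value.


Step 1: 199 | 195 = 199
Step 2: 199 ^ (1 << 6) = 199 ^ 64 = 135

135


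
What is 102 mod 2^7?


102 & 127 = 102

102


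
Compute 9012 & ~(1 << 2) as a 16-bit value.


9012 & ~(1 << 2) = 9008

9008


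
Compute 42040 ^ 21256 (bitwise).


0b1010010000111000 ^ 0b101001100001000 = 0b1111011100110000 = 63280

63280


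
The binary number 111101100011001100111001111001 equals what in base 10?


111101100011001100111001111001 in decimal = 1032638073

1032638073


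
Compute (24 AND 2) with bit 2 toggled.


Step 1: 24 & 2 = 0
Step 2: 0 ^ (1 << 2) = 0 ^ 4 = 4

4


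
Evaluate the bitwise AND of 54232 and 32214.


0b1101001111011000 & 0b111110111010110 = 0b101000111010000 = 20944

20944


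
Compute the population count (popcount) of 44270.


0b1010110011101110 has 10 set bits

10


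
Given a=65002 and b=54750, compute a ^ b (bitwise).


65002 ^ 54750 = 10292

10292


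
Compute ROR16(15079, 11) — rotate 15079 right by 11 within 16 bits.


Rotate 0b11101011100111 right by 11 (16-bit) = 0b101110011100111 = 23783

23783


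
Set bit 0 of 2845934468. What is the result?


2845934468 | (1 << 0) = 2845934468 | 1 = 2845934469

2845934469


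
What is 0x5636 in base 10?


5636 hex = 22070 decimal

22070


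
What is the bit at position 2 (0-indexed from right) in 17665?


0b100010100000001, position 2 = 0

0


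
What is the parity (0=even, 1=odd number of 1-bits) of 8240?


0b10000000110000 has 3 ones => parity 1

1


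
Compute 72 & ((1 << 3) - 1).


72 & 7 = 0

0


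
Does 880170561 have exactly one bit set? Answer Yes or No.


0b110100011101100101011001000001. Multiple bits set => No

No


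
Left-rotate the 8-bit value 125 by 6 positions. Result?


Rotate 0b1111101 left by 6 (8-bit) = 0b1011111 = 95

95


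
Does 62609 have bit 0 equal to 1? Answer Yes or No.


0b1111010010010001, bit 0 = 1. Yes

Yes


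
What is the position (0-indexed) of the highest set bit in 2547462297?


0b10010111110101110011000010011001. Highest set bit at position 31

31


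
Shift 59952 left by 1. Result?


0b1110101000110000 << 1 = 0b11101010001100000 = 119904

119904


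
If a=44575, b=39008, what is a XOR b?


44575 ^ 39008 = 13951

13951


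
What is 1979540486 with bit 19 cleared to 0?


1979540486 & ~(1 << 19) = 1979016198

1979016198


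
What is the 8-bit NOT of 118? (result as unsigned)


~0b1110110 = 0b10001001 = 137 (8-bit unsigned)

137


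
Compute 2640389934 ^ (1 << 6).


2640389934 ^ (1 << 6) = 2640389934 ^ 64 = 2640389998

2640389998


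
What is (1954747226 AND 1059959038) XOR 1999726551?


Step 1: 1954747226 & 1059959038 = 872484954
Step 2: 872484954 ^ 1999726551 = 1127249805

1127249805


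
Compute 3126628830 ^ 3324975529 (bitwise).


0b10111010010111001001000111011110 ^ 0b11000110001011110001100110101001 = 0b1111100011100111000100001110111 = 2087946359

2087946359


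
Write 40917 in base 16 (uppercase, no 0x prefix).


40917 = 9FD5 hex

9FD5


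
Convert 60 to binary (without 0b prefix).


60 = 111100 in binary

111100


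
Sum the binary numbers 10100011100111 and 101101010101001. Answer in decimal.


10100011100111 + 101101010101001 = 1000001110010000 = 33680

33680


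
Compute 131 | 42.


0b10000011 | 0b101010 = 0b10101011 = 171

171


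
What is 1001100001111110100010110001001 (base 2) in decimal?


1001100001111110100010110001001 in decimal = 1279214985

1279214985


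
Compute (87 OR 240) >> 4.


Step 1: 87 | 240 = 247
Step 2: 247 >> 4 = 15

15


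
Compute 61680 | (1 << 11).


61680 | (1 << 11) = 61680 | 2048 = 63728

63728


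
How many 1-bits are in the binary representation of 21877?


0b101010101110101 has 9 set bits

9


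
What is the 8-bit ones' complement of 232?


232 ^ 255 = 23

23


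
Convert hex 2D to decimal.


2D hex = 45 decimal

45


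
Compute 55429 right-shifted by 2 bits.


0b1101100010000101 >> 2 = 0b11011000100001 = 13857

13857


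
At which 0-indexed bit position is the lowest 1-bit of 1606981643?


0b1011111110010001001100000001011. Lowest set bit at position 0

0


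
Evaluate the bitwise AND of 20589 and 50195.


0b101000001101101 & 0b1100010000010011 = 0b100000000000001 = 16385

16385


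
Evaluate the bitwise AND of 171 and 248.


0b10101011 & 0b11111000 = 0b10101000 = 168

168


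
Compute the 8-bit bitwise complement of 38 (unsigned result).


~0b100110 = 0b11011001 = 217 (8-bit unsigned)

217


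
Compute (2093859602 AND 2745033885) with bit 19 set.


Step 1: 2093859602 & 2745033885 = 546160656
Step 2: 546160656 | (1 << 19) = 546160656 | 524288 = 546160656

546160656


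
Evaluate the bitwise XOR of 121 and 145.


0b1111001 ^ 0b10010001 = 0b11101000 = 232

232


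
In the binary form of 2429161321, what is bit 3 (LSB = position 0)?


0b10010000110010100000111101101001, position 3 = 1

1


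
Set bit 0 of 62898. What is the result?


62898 | (1 << 0) = 62898 | 1 = 62899

62899


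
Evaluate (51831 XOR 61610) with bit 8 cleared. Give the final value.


Step 1: 51831 ^ 61610 = 15069
Step 2: 15069 & ~(1 << 8) = 15069

15069


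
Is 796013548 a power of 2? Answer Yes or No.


0b101111011100100011001111101100. Multiple bits set => No

No


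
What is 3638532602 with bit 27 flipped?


3638532602 ^ (1 << 27) = 3638532602 ^ 134217728 = 3504314874

3504314874


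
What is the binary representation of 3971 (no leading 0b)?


3971 = 111110000011 in binary

111110000011


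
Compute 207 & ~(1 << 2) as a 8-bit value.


207 & ~(1 << 2) = 203

203


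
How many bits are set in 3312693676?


0b11000101011100111011000110101100 has 17 set bits

17


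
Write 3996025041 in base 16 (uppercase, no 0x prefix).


3996025041 = EE2E80D1 hex

EE2E80D1


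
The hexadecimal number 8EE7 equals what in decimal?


8EE7 hex = 36583 decimal

36583


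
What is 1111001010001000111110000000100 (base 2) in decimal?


1111001010001000111110000000100 in decimal = 2034531332

2034531332


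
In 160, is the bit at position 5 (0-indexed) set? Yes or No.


0b10100000, bit 5 = 1. Yes

Yes


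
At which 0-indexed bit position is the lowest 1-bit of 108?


0b1101100. Lowest set bit at position 2

2


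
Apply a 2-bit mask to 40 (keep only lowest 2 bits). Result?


40 & 3 = 0

0


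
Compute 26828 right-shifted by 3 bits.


0b110100011001100 >> 3 = 0b110100011001 = 3353

3353


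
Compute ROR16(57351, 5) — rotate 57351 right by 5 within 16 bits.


Rotate 0b1110000000000111 right by 5 (16-bit) = 0b11111100000000 = 16128

16128


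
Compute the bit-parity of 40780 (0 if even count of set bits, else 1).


0b1001111101001100 has 9 ones => parity 1

1


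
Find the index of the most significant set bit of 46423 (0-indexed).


0b1011010101010111. Highest set bit at position 15

15


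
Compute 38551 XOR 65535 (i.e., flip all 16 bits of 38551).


38551 ^ 65535 = 26984

26984


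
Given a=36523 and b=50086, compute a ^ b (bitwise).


36523 ^ 50086 = 19725

19725


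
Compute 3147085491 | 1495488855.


0b10111011100101001011011010110011 | 0b1011001001000110101100101010111 = 0b11111011101101111111111111110111 = 4223139831

4223139831


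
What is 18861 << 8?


0b100100110101101 << 8 = 0b10010011010110100000000 = 4828416

4828416


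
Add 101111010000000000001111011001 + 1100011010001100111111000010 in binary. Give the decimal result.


101111010000000000001111011001 + 1100011010001100111111000010 = 111011101010001101001110011011 = 1000919963

1000919963


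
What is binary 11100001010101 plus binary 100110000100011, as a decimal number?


11100001010101 + 100110000100011 = 1000010001111000 = 33912

33912


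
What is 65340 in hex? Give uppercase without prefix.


65340 = FF3C hex

FF3C


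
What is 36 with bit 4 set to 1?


36 | (1 << 4) = 36 | 16 = 52

52


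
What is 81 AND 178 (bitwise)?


0b1010001 & 0b10110010 = 0b10000 = 16

16


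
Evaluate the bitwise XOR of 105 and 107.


0b1101001 ^ 0b1101011 = 0b10 = 2

2


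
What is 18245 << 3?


0b100011101000101 << 3 = 0b100011101000101000 = 145960

145960


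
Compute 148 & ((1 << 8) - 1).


148 & 255 = 148

148


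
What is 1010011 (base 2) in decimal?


1010011 in decimal = 83

83


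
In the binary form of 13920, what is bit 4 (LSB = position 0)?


0b11011001100000, position 4 = 0

0


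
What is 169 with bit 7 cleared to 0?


169 & ~(1 << 7) = 41

41


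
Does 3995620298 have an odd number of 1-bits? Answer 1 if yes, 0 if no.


0b11101110001010000101001111001010 has 16 ones => parity 0

0


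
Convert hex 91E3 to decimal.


91E3 hex = 37347 decimal

37347


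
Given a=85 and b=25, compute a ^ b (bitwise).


85 ^ 25 = 76

76


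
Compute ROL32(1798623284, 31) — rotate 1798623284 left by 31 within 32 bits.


Rotate 0b1101011001101001101000000110100 left by 31 (32-bit) = 0b110101100110100110100000011010 = 899311642

899311642


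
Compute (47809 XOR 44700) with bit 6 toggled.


Step 1: 47809 ^ 44700 = 5213
Step 2: 5213 ^ (1 << 6) = 5213 ^ 64 = 5149

5149


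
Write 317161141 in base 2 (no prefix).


317161141 = 10010111001110111111010110101 in binary

10010111001110111111010110101


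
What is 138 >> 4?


0b10001010 >> 4 = 0b1000 = 8

8


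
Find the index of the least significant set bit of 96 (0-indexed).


0b1100000. Lowest set bit at position 5

5


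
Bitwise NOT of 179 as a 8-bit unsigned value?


~0b10110011 = 0b1001100 = 76 (8-bit unsigned)

76


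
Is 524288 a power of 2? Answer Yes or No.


0b10000000000000000000. Only one bit set => Yes

Yes


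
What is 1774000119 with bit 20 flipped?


1774000119 ^ (1 << 20) = 1774000119 ^ 1048576 = 1772951543

1772951543


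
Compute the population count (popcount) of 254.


0b11111110 has 7 set bits

7


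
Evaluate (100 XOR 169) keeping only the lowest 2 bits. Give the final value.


Step 1: 100 ^ 169 = 205
Step 2: 205 & 3 = 1

1


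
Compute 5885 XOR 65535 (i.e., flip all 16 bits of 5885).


5885 ^ 65535 = 59650

59650


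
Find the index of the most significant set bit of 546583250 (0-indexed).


0b100000100101000011001011010010. Highest set bit at position 29

29


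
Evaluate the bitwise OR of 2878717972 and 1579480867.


0b10101011100101011100000000010100 | 0b1011110001001001111011100100011 = 0b11111111101101011111011100110111 = 4290115383

4290115383


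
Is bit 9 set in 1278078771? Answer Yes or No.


0b1001100001011011110111100110011, bit 9 = 1. Yes

Yes


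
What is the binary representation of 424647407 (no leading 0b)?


424647407 = 11001010011111001101011101111 in binary

11001010011111001101011101111


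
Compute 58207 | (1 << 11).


58207 | (1 << 11) = 58207 | 2048 = 60255

60255


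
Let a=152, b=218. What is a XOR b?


152 ^ 218 = 66

66


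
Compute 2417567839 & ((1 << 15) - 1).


2417567839 & 32767 = 10335

10335


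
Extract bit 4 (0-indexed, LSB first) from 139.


0b10001011, position 4 = 0

0


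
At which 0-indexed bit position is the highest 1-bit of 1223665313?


0b1001000111011111010011010100001. Highest set bit at position 30

30


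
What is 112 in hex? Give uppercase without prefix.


112 = 70 hex

70


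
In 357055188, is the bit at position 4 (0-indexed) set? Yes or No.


0b10101010010000011101011010100, bit 4 = 1. Yes

Yes


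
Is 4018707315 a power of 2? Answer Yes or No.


0b11101111100010001001101101110011. Multiple bits set => No

No


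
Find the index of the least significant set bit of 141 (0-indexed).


0b10001101. Lowest set bit at position 0

0


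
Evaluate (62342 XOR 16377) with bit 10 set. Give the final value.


Step 1: 62342 ^ 16377 = 52351
Step 2: 52351 | (1 << 10) = 52351 | 1024 = 52351

52351


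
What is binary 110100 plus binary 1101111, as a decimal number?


110100 + 1101111 = 10100011 = 163

163


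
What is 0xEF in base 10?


EF hex = 239 decimal

239


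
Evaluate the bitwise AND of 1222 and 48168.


0b10011000110 & 0b1011110000101000 = 0b10000000000 = 1024

1024


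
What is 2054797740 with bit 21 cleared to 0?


2054797740 & ~(1 << 21) = 2052700588

2052700588


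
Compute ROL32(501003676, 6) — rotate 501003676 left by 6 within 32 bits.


Rotate 0b11101110111001011010110011100 left by 6 (32-bit) = 0b1110111001011010110011100000111 = 1999464199

1999464199


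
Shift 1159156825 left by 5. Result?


0b1000101000101110101010001011001 << 5 = 0b100010100010111010101000101100100000 = 37093018400

37093018400


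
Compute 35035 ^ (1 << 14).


35035 ^ (1 << 14) = 35035 ^ 16384 = 51419

51419


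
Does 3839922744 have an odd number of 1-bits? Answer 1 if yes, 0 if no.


0b11100100111000001001001000111000 has 13 ones => parity 1

1


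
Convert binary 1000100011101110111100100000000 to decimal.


1000100011101110111100100000000 in decimal = 1148680448

1148680448


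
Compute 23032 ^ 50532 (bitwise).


0b101100111111000 ^ 0b1100010101100100 = 0b1001110010011100 = 40092

40092


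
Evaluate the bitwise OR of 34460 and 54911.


0b1000011010011100 | 0b1101011001111111 = 0b1101011011111111 = 55039

55039


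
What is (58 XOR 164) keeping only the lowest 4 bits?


Step 1: 58 ^ 164 = 158
Step 2: 158 & 15 = 14

14


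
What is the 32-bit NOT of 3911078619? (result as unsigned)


~0b11101001000111100101001011011011 = 0b10110111000011010110100100100 = 383888676 (32-bit unsigned)

383888676


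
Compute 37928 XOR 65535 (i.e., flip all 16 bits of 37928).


37928 ^ 65535 = 27607

27607


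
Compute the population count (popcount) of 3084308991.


0b10110111110101101101000111111111 has 23 set bits

23


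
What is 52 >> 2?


0b110100 >> 2 = 0b1101 = 13

13


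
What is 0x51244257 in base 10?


51244257 hex = 1361330775 decimal

1361330775


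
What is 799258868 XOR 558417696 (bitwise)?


0b101111101000111011100011110100 ^ 0b100001010010001100011100100000 = 0b1110111010110111111111010100 = 250314708

250314708


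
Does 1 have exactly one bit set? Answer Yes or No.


0b1. Only one bit set => Yes

Yes


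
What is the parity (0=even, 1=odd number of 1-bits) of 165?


0b10100101 has 4 ones => parity 0

0


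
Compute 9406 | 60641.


0b10010010111110 | 0b1110110011100001 = 0b1110110011111111 = 60671

60671


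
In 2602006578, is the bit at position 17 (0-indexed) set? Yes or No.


0b10011011000101110111100000110010, bit 17 = 1. Yes

Yes


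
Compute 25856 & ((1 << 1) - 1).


25856 & 1 = 0

0


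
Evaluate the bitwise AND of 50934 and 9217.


0b1100011011110110 & 0b10010000000001 = 0b10000000000 = 1024

1024


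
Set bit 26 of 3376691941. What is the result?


3376691941 | (1 << 26) = 3376691941 | 67108864 = 3443800805

3443800805


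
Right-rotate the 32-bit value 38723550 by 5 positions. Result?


Rotate 0b10010011101101111111011110 right by 5 (32-bit) = 0b11110000000100100111011011111110 = 4027741950

4027741950


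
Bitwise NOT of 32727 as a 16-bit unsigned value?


~0b111111111010111 = 0b1000000000101000 = 32808 (16-bit unsigned)

32808


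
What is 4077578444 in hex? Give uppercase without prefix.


4077578444 = F30AE8CC hex

F30AE8CC


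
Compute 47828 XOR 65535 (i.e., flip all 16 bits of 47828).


47828 ^ 65535 = 17707

17707


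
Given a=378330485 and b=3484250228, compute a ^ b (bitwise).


378330485 ^ 3484250228 = 3642862849

3642862849


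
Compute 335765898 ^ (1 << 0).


335765898 ^ (1 << 0) = 335765898 ^ 1 = 335765899

335765899


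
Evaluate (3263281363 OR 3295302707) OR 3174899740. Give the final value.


Step 1: 3263281363 | 3295302707 = 3337354483
Step 2: 3337354483 | 3174899740 = 4294966527

4294966527


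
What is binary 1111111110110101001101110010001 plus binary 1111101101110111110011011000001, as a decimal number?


1111111110110101001101110010001 + 1111101101110111110011011000001 = 11111101100101101000001001010010 = 4254499410

4254499410


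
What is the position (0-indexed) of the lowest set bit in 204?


0b11001100. Lowest set bit at position 2

2


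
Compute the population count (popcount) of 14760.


0b11100110101000 has 7 set bits

7


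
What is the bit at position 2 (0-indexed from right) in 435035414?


0b11001111011100001110100010110, position 2 = 1

1


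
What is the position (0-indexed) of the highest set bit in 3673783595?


0b11011010111110010111110100101011. Highest set bit at position 31

31


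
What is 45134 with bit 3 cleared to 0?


45134 & ~(1 << 3) = 45126

45126


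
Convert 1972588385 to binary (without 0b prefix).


1972588385 = 1110101100100110100111101100001 in binary

1110101100100110100111101100001


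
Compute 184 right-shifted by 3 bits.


0b10111000 >> 3 = 0b10111 = 23

23


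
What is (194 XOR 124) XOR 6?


Step 1: 194 ^ 124 = 190
Step 2: 190 ^ 6 = 184

184


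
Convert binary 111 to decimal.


111 in decimal = 7

7


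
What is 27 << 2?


0b11011 << 2 = 0b1101100 = 108

108


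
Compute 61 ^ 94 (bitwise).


0b111101 ^ 0b1011110 = 0b1100011 = 99

99


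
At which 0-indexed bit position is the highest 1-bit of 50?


0b110010. Highest set bit at position 5

5


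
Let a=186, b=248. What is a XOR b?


186 ^ 248 = 66

66


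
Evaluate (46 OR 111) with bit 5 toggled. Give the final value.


Step 1: 46 | 111 = 111
Step 2: 111 ^ (1 << 5) = 111 ^ 32 = 79

79


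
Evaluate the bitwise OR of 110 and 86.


0b1101110 | 0b1010110 = 0b1111110 = 126

126


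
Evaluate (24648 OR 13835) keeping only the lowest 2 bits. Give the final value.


Step 1: 24648 | 13835 = 30283
Step 2: 30283 & 3 = 3

3


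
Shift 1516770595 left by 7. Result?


0b1011010011010000001010100100011 << 7 = 0b10110100110100000010101001000110000000 = 194146636160

194146636160


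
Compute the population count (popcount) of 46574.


0b1011010111101110 has 11 set bits

11


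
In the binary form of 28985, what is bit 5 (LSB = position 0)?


0b111000100111001, position 5 = 1

1


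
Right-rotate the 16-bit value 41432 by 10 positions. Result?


Rotate 0b1010000111011000 right by 10 (16-bit) = 0b111011000101000 = 30248

30248


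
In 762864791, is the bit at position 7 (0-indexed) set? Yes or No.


0b101101011110000110010010010111, bit 7 = 1. Yes

Yes


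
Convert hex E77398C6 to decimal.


E77398C6 hex = 3883112646 decimal

3883112646


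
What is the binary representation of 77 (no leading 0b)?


77 = 1001101 in binary

1001101


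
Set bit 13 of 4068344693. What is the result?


4068344693 | (1 << 13) = 4068344693 | 8192 = 4068352885

4068352885


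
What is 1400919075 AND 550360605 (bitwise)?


0b1010011100000000101010000100011 & 0b100000110011011101011000011101 = 0b100000000101010000000001 = 8410113

8410113


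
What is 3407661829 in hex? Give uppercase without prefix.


3407661829 = CB1CCB05 hex

CB1CCB05


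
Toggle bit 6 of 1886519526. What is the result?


1886519526 ^ (1 << 6) = 1886519526 ^ 64 = 1886519462

1886519462


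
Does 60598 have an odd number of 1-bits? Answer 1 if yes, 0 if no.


0b1110110010110110 has 10 ones => parity 0

0


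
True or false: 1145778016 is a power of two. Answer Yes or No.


0b1000100010010110010111101100000. Multiple bits set => No

No


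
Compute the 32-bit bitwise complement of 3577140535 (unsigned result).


~0b11010101001101101101010100110111 = 0b101010110010010010101011001000 = 717826760 (32-bit unsigned)

717826760


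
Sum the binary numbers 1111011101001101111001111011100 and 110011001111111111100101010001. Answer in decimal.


1111011101001101111001111011100 + 110011001111111111100101010001 = 10101110111001101110110100101101 = 2934369581

2934369581


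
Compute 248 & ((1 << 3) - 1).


248 & 7 = 0

0


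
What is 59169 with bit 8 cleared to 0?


59169 & ~(1 << 8) = 58913

58913


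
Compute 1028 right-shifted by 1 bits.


0b10000000100 >> 1 = 0b1000000010 = 514

514


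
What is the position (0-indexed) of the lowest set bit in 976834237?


0b111010001110010100111010111101. Lowest set bit at position 0

0


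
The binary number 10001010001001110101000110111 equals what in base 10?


10001010001001110101000110111 in decimal = 289729079

289729079


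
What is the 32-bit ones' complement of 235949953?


235949953 ^ 4294967295 = 4059017342

4059017342


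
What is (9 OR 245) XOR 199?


Step 1: 9 | 245 = 253
Step 2: 253 ^ 199 = 58

58


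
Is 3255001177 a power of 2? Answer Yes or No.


0b11000010000000110110000001011001. Multiple bits set => No

No


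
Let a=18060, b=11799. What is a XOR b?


18060 ^ 11799 = 26779

26779


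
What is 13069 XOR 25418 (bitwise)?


0b11001100001101 ^ 0b110001101001010 = 0b101000001000111 = 20551

20551


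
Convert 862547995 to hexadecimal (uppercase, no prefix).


862547995 = 3369701B hex

3369701B


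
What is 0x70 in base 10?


70 hex = 112 decimal

112


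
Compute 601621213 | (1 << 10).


601621213 | (1 << 10) = 601621213 | 1024 = 601622237

601622237


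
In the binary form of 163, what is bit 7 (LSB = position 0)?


0b10100011, position 7 = 1

1


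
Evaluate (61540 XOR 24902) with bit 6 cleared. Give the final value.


Step 1: 61540 ^ 24902 = 37154
Step 2: 37154 & ~(1 << 6) = 37154

37154


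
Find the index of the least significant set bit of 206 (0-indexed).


0b11001110. Lowest set bit at position 1

1


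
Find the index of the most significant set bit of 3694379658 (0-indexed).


0b11011100001100111100001010001010. Highest set bit at position 31

31


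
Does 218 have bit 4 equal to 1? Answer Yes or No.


0b11011010, bit 4 = 1. Yes

Yes


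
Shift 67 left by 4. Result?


0b1000011 << 4 = 0b10000110000 = 1072

1072


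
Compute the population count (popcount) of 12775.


0b11000111100111 has 9 set bits

9


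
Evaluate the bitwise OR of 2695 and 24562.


0b101010000111 | 0b101111111110010 = 0b101111111110111 = 24567

24567


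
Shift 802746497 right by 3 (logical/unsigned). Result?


0b101111110110001111000010000001 >> 3 = 0b101111110110001111000010000 = 100343312

100343312


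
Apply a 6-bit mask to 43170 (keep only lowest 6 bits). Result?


43170 & 63 = 34

34


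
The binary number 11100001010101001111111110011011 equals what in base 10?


11100001010101001111111110011011 in decimal = 3780444059

3780444059


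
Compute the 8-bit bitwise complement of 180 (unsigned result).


~0b10110100 = 0b1001011 = 75 (8-bit unsigned)

75


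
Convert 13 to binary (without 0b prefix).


13 = 1101 in binary

1101


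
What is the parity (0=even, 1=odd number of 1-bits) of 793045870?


0b101111010001001110101101101110 has 18 ones => parity 0

0


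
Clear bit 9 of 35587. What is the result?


35587 & ~(1 << 9) = 35075

35075


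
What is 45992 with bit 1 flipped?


45992 ^ (1 << 1) = 45992 ^ 2 = 45994

45994


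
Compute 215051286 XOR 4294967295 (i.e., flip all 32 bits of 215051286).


215051286 ^ 4294967295 = 4079916009

4079916009


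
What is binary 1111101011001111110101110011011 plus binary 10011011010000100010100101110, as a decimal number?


1111101011001111110101110011011 + 10011011010000100010100101110 = 10010000110100000011000011001001 = 2429563081

2429563081


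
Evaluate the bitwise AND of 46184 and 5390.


0b1011010001101000 & 0b1010100001110 = 0b1010000001000 = 5128

5128


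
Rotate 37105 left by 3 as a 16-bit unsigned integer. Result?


Rotate 0b1001000011110001 left by 3 (16-bit) = 0b1000011110001100 = 34700

34700


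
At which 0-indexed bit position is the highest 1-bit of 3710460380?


0b11011101001010010010000111011100. Highest set bit at position 31

31


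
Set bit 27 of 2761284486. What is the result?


2761284486 | (1 << 27) = 2761284486 | 134217728 = 2895502214

2895502214


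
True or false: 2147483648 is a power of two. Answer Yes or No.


0b10000000000000000000000000000000. Only one bit set => Yes

Yes


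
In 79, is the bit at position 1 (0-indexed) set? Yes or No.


0b1001111, bit 1 = 1. Yes

Yes


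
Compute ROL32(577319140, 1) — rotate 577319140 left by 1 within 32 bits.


Rotate 0b100010011010010011000011100100 left by 1 (32-bit) = 0b1000100110100100110000111001000 = 1154638280

1154638280


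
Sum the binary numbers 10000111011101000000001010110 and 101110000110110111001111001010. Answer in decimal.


10000111011101000000001010110 + 101110000110110111001111001010 = 111111000010011111010000100000 = 1057616928

1057616928


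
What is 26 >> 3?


0b11010 >> 3 = 0b11 = 3

3


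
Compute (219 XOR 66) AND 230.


Step 1: 219 ^ 66 = 153
Step 2: 153 & 230 = 128

128


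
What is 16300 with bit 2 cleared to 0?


16300 & ~(1 << 2) = 16296

16296


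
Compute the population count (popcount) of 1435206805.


0b1010101100010111000010010010101 has 14 set bits

14


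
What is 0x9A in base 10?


9A hex = 154 decimal

154


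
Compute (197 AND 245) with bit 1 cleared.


Step 1: 197 & 245 = 197
Step 2: 197 & ~(1 << 1) = 197

197


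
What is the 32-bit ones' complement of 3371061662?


3371061662 ^ 4294967295 = 923905633

923905633


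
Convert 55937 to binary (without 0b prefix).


55937 = 1101101010000001 in binary

1101101010000001


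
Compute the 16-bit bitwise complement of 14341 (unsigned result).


~0b11100000000101 = 0b1100011111111010 = 51194 (16-bit unsigned)

51194


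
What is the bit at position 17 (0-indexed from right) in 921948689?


0b110110111100111101001000010001, position 17 = 1

1


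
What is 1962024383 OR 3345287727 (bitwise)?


0b1110100111100100001110110111111 | 0b11000111011001010000101000101111 = 0b11110111111101110001111110111111 = 4160167871

4160167871


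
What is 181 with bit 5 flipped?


181 ^ (1 << 5) = 181 ^ 32 = 149

149


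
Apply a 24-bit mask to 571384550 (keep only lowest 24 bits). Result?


571384550 & 16777215 = 959206

959206


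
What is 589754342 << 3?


0b100011001001101110111111100110 << 3 = 0b100011001001101110111111100110000 = 4718034736

4718034736


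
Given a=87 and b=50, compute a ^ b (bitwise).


87 ^ 50 = 101

101


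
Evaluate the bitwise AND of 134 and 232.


0b10000110 & 0b11101000 = 0b10000000 = 128

128


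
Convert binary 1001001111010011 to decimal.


1001001111010011 in decimal = 37843

37843


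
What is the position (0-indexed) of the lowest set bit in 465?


0b111010001. Lowest set bit at position 0

0


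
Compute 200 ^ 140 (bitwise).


0b11001000 ^ 0b10001100 = 0b1000100 = 68

68


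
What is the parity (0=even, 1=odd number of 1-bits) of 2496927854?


0b10010100110101000001100001101110 has 14 ones => parity 0

0


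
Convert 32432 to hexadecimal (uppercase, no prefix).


32432 = 7EB0 hex

7EB0


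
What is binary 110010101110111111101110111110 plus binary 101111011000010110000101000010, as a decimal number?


110010101110111111101110111110 + 101111011000010110000101000010 = 1100010000111010101110100000000 = 1646091520

1646091520
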